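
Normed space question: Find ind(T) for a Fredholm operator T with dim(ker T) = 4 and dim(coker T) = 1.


The Fredholm index is defined as ind(T) = dim(ker T) - dim(coker T)
= 4 - 1
= 3

3


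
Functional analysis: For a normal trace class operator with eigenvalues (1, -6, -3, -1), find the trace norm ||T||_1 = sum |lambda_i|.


For a normal operator, singular values equal |eigenvalues|.
Trace norm = sum |lambda_i| = 1 + 6 + 3 + 1
= 11

11


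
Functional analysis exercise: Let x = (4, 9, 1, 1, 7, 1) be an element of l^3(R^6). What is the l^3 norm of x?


The l^3 norm = (sum |x_i|^3)^(1/3)
Sum of 3th powers = 64 + 729 + 1 + 1 + 343 + 1 = 1139
||x||_3 = (1139)^(1/3) = 10.4434

10.4434


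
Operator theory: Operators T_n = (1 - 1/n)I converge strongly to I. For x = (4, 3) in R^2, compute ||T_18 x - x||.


T_18 x - x = (1 - 1/18)x - x = -x/18
||x|| = sqrt(25) = 5.0000
||T_18 x - x|| = ||x||/18 = 5.0000/18 = 0.2778

0.2778


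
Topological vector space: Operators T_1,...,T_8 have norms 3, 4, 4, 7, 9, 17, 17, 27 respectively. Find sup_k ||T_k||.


By the Uniform Boundedness Principle, the supremum of norms is finite.
sup_k ||T_k|| = max(3, 4, 4, 7, 9, 17, 17, 27) = 27

27


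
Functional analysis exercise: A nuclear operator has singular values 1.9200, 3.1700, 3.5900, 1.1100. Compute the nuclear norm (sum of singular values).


The nuclear norm is the sum of all singular values.
||T||_1 = 1.9200 + 3.1700 + 3.5900 + 1.1100
= 9.7900

9.7900


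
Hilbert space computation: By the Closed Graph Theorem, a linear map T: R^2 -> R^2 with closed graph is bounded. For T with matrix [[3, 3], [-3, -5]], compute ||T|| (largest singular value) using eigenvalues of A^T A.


A^T A = [[18, 24], [24, 34]]
trace(A^T A) = 52, det(A^T A) = 36
discriminant = 52^2 - 4*36 = 2560
Largest eigenvalue of A^T A = (trace + sqrt(disc))/2 = 51.2982
||T|| = sqrt(51.2982) = 7.1623

7.1623


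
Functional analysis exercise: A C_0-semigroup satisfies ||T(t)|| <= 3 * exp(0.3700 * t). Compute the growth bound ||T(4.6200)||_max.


||T(4.6200)|| <= 3 * exp(0.3700 * 4.6200)
= 3 * exp(1.7094)
= 3 * 5.5256
= 16.5769

16.5769


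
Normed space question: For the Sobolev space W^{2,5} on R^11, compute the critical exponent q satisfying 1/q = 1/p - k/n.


Using the Sobolev embedding formula: 1/q = 1/p - k/n
1/q = 1/5 - 2/11 = 1/55
q = 1/(1/55) = 55

55.0000


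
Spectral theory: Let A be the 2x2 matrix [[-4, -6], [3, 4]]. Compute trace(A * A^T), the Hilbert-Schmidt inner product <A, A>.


trace(A * A^T) = sum of squares of all entries
= (-4)^2 + (-6)^2 + 3^2 + 4^2
= 16 + 36 + 9 + 16
= 77

77


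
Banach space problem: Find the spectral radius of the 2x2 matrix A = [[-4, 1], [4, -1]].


For a 2x2 matrix, eigenvalues satisfy lambda^2 - (trace)*lambda + det = 0
trace = -4 + -1 = -5
det = -4*-1 - 1*4 = 0
discriminant = (-5)^2 - 4*(0) = 25
spectral radius = max |eigenvalue| = 5.0000

5.0000


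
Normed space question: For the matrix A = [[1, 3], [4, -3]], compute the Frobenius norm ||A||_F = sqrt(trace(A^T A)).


||A||_F^2 = sum a_ij^2
= 1^2 + 3^2 + 4^2 + (-3)^2
= 1 + 9 + 16 + 9 = 35
||A||_F = sqrt(35) = 5.9161

5.9161


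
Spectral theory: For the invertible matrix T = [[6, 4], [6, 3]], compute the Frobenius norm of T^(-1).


det(T) = 6*3 - 4*6 = -6
T^(-1) = (1/-6) * [[3, -4], [-6, 6]] = [[-0.5000, 0.6667], [1.0000, -1.0000]]
||T^(-1)||_F^2 = (-0.5000)^2 + 0.6667^2 + 1.0000^2 + (-1.0000)^2 = 2.6944
||T^(-1)||_F = sqrt(2.6944) = 1.6415

1.6415


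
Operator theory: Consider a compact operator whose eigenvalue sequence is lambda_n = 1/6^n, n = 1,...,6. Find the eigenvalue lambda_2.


The eigenvalue formula gives lambda_2 = 1/6^2
= 1/36
= 0.0278

0.0278


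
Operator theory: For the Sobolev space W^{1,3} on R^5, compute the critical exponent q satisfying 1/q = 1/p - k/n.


Using the Sobolev embedding formula: 1/q = 1/p - k/n
1/q = 1/3 - 1/5 = 2/15
q = 1/(2/15) = 15/2 = 7.5000

7.5000


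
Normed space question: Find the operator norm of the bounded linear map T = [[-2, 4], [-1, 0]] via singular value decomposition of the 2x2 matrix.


A^T A = [[5, -8], [-8, 16]]
trace(A^T A) = 21, det(A^T A) = 16
discriminant = 21^2 - 4*16 = 377
Largest eigenvalue of A^T A = (trace + sqrt(disc))/2 = 20.2082
||T|| = sqrt(20.2082) = 4.4954

4.4954


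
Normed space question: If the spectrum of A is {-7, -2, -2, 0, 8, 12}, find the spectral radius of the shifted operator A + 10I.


Spectrum of A + 10I = {3, 8, 8, 10, 18, 22}
Spectral radius = max |lambda| over the shifted spectrum
= max(3, 8, 8, 10, 18, 22) = 22

22


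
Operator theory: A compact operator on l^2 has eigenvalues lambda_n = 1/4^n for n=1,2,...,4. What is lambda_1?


The eigenvalue formula gives lambda_1 = 1/4^1
= 1/4
= 0.2500

0.2500


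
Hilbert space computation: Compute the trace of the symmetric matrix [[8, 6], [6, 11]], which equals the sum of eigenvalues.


For a self-adjoint (symmetric) matrix, the eigenvalues are real.
The sum of eigenvalues equals the trace of the matrix.
trace = 8 + 11 = 19

19


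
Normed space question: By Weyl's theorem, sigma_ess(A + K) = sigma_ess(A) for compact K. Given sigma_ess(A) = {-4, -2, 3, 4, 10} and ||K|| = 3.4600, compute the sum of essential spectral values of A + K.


By Weyl's theorem, the essential spectrum is invariant under compact perturbations.
sigma_ess(A + K) = sigma_ess(A) = {-4, -2, 3, 4, 10}
Sum = -4 + -2 + 3 + 4 + 10 = 11

11


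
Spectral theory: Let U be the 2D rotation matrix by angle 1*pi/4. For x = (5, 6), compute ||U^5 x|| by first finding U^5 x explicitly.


U is a rotation by theta = 1*pi/4
U^5 = rotation by 5*theta = 5*pi/4
cos(5*pi/4) = -0.7071, sin(5*pi/4) = -0.7071
U^5 x = (-0.7071 * 5 - -0.7071 * 6, -0.7071 * 5 + -0.7071 * 6)
= (0.7071, -7.7782)
||U^5 x|| = sqrt(0.7071^2 + (-7.7782)^2) = sqrt(61.0000) = 7.8102

7.8102


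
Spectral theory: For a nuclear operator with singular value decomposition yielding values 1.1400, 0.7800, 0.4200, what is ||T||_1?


The nuclear norm is the sum of all singular values.
||T||_1 = 1.1400 + 0.7800 + 0.4200
= 2.3400

2.3400


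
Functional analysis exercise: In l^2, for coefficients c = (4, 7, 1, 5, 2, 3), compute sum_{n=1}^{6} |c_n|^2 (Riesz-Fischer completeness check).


sum |c_n|^2 = 4^2 + 7^2 + 1^2 + 5^2 + 2^2 + 3^2
= 16 + 49 + 1 + 25 + 4 + 9
= 104

104


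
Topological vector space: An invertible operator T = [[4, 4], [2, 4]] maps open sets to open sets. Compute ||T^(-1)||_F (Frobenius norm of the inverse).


det(T) = 4*4 - 4*2 = 8
T^(-1) = (1/8) * [[4, -4], [-2, 4]] = [[0.5000, -0.5000], [-0.2500, 0.5000]]
||T^(-1)||_F^2 = 0.5000^2 + (-0.5000)^2 + (-0.2500)^2 + 0.5000^2 = 0.8125
||T^(-1)||_F = sqrt(0.8125) = 0.9014

0.9014


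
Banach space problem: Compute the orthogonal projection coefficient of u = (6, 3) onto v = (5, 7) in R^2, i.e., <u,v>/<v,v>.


Computing <u,v> = 6*5 + 3*7 = 51
Computing <v,v> = 5^2 + 7^2 = 74
Projection coefficient = 51/74 = 0.6892

0.6892


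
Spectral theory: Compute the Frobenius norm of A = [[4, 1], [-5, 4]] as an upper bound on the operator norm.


||A||_F^2 = sum a_ij^2
= 4^2 + 1^2 + (-5)^2 + 4^2
= 16 + 1 + 25 + 16 = 58
||A||_F = sqrt(58) = 7.6158

7.6158


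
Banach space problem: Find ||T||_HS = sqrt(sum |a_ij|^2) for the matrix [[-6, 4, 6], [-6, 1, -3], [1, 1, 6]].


The Hilbert-Schmidt norm is sqrt(sum of squares of all entries).
Sum of squares = (-6)^2 + 4^2 + 6^2 + (-6)^2 + 1^2 + (-3)^2 + 1^2 + 1^2 + 6^2
= 36 + 16 + 36 + 36 + 1 + 9 + 1 + 1 + 36 = 172
||T||_HS = sqrt(172) = 13.1149

13.1149


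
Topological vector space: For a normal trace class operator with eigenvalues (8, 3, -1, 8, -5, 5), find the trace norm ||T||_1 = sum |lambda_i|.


For a normal operator, singular values equal |eigenvalues|.
Trace norm = sum |lambda_i| = 8 + 3 + 1 + 8 + 5 + 5
= 30

30


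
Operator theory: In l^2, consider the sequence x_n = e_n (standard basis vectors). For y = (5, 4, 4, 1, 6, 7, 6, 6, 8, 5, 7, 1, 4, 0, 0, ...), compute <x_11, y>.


x_11 = e_11 is the standard basis vector with 1 in position 11.
<x_11, y> = y_11 = 7
As n -> infinity, <x_n, y> -> 0, confirming weak convergence of (x_n) to 0.

7


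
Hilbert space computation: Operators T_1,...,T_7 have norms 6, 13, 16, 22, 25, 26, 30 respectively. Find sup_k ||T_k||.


By the Uniform Boundedness Principle, the supremum of norms is finite.
sup_k ||T_k|| = max(6, 13, 16, 22, 25, 26, 30) = 30

30


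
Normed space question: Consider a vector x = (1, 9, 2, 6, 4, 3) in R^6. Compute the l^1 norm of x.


The l^1 norm equals the sum of absolute values of all components.
||x||_1 = 1 + 9 + 2 + 6 + 4 + 3
= 25

25.0000


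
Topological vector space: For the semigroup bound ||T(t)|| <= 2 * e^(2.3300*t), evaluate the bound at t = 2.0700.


||T(2.0700)|| <= 2 * exp(2.3300 * 2.0700)
= 2 * exp(4.8231)
= 2 * 124.3500
= 248.7000

248.7000


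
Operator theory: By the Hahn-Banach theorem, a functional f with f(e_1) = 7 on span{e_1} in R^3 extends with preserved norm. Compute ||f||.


The norm of f is given by ||f|| = sup_{||x||=1} |f(x)|.
On span{e_1}, ||e_1|| = 1, so ||f|| = |f(e_1)| / ||e_1||
= |7| / 1 = 7.0000

7.0000


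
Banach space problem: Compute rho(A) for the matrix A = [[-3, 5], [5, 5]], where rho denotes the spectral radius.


For a 2x2 matrix, eigenvalues satisfy lambda^2 - (trace)*lambda + det = 0
trace = -3 + 5 = 2
det = -3*5 - 5*5 = -40
discriminant = 2^2 - 4*(-40) = 164
spectral radius = max |eigenvalue| = 7.4031

7.4031


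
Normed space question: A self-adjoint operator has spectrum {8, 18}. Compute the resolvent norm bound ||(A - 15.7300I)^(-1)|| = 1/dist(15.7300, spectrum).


dist(15.7300, {8, 18}) = min(|15.7300 - 8|, |15.7300 - 18|)
= min(7.7300, 2.2700) = 2.2700
Resolvent bound = 1/2.2700 = 0.4405

0.4405


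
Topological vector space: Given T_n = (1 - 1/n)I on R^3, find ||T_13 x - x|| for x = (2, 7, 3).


T_13 x - x = (1 - 1/13)x - x = -x/13
||x|| = sqrt(62) = 7.8740
||T_13 x - x|| = ||x||/13 = 7.8740/13 = 0.6057

0.6057


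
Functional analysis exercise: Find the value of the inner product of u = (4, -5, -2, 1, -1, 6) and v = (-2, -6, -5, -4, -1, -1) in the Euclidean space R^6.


Computing the standard inner product <u, v> = sum u_i * v_i
= 4*-2 + -5*-6 + -2*-5 + 1*-4 + -1*-1 + 6*-1
= -8 + 30 + 10 + -4 + 1 + -6
= 23

23


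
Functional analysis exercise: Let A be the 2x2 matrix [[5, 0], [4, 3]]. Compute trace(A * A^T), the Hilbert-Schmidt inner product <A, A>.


trace(A * A^T) = sum of squares of all entries
= 5^2 + 0^2 + 4^2 + 3^2
= 25 + 0 + 16 + 9
= 50

50


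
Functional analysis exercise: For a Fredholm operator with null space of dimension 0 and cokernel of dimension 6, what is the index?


The Fredholm index is defined as ind(T) = dim(ker T) - dim(coker T)
= 0 - 6
= -6

-6


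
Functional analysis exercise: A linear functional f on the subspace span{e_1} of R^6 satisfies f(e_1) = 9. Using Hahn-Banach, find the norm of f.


The norm of f is given by ||f|| = sup_{||x||=1} |f(x)|.
On span{e_1}, ||e_1|| = 1, so ||f|| = |f(e_1)| / ||e_1||
= |9| / 1 = 9.0000

9.0000


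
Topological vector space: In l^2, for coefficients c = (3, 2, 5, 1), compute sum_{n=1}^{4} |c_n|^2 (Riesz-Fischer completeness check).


sum |c_n|^2 = 3^2 + 2^2 + 5^2 + 1^2
= 9 + 4 + 25 + 1
= 39

39


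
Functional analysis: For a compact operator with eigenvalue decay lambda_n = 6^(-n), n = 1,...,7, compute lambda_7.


The eigenvalue formula gives lambda_7 = 1/6^7
= 1/279936
= 3.5722e-06

3.5722e-06


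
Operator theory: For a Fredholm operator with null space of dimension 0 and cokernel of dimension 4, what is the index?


The Fredholm index is defined as ind(T) = dim(ker T) - dim(coker T)
= 0 - 4
= -4

-4


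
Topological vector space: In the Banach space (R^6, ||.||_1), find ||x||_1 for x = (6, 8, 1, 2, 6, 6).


The l^1 norm equals the sum of absolute values of all components.
||x||_1 = 6 + 8 + 1 + 2 + 6 + 6
= 29

29.0000


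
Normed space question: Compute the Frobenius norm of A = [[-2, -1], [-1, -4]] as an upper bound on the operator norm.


||A||_F^2 = sum a_ij^2
= (-2)^2 + (-1)^2 + (-1)^2 + (-4)^2
= 4 + 1 + 1 + 16 = 22
||A||_F = sqrt(22) = 4.6904

4.6904


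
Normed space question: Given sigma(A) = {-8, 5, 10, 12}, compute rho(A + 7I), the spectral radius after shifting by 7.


Spectrum of A + 7I = {-1, 12, 17, 19}
Spectral radius = max |lambda| over the shifted spectrum
= max(1, 12, 17, 19) = 19

19


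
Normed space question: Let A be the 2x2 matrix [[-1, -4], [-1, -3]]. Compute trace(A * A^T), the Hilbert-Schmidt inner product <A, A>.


trace(A * A^T) = sum of squares of all entries
= (-1)^2 + (-4)^2 + (-1)^2 + (-3)^2
= 1 + 16 + 1 + 9
= 27

27


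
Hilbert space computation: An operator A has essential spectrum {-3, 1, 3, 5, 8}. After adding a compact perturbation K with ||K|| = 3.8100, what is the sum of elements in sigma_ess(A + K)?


By Weyl's theorem, the essential spectrum is invariant under compact perturbations.
sigma_ess(A + K) = sigma_ess(A) = {-3, 1, 3, 5, 8}
Sum = -3 + 1 + 3 + 5 + 8 = 14

14


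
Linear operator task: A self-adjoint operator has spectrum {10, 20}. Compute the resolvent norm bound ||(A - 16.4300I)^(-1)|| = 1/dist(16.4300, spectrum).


dist(16.4300, {10, 20}) = min(|16.4300 - 10|, |16.4300 - 20|)
= min(6.4300, 3.5700) = 3.5700
Resolvent bound = 1/3.5700 = 0.2801

0.2801


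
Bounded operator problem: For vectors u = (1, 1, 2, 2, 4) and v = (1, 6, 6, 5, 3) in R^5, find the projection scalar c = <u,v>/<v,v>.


Computing <u,v> = 1*1 + 1*6 + 2*6 + 2*5 + 4*3 = 41
Computing <v,v> = 1^2 + 6^2 + 6^2 + 5^2 + 3^2 = 107
Projection coefficient = 41/107 = 0.3832

0.3832


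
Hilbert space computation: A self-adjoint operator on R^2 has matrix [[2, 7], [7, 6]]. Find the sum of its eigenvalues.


For a self-adjoint (symmetric) matrix, the eigenvalues are real.
The sum of eigenvalues equals the trace of the matrix.
trace = 2 + 6 = 8

8


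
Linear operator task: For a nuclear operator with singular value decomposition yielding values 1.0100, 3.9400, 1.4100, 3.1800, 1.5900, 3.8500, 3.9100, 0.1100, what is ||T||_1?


The nuclear norm is the sum of all singular values.
||T||_1 = 1.0100 + 3.9400 + 1.4100 + 3.1800 + 1.5900 + 3.8500 + 3.9100 + 0.1100
= 19.0000

19.0000


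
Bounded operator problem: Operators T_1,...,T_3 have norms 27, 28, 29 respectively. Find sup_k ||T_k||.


By the Uniform Boundedness Principle, the supremum of norms is finite.
sup_k ||T_k|| = max(27, 28, 29) = 29

29


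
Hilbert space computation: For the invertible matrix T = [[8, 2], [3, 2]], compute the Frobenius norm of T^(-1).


det(T) = 8*2 - 2*3 = 10
T^(-1) = (1/10) * [[2, -2], [-3, 8]] = [[0.2000, -0.2000], [-0.3000, 0.8000]]
||T^(-1)||_F^2 = 0.2000^2 + (-0.2000)^2 + (-0.3000)^2 + 0.8000^2 = 0.8100
||T^(-1)||_F = sqrt(0.8100) = 0.9000

0.9000


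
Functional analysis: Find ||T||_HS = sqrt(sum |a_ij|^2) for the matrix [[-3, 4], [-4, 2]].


The Hilbert-Schmidt norm is sqrt(sum of squares of all entries).
Sum of squares = (-3)^2 + 4^2 + (-4)^2 + 2^2
= 9 + 16 + 16 + 4 = 45
||T||_HS = sqrt(45) = 6.7082

6.7082


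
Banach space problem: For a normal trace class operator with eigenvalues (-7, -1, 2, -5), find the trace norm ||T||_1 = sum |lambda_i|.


For a normal operator, singular values equal |eigenvalues|.
Trace norm = sum |lambda_i| = 7 + 1 + 2 + 5
= 15

15


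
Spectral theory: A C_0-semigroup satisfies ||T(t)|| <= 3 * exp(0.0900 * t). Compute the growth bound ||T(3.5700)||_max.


||T(3.5700)|| <= 3 * exp(0.0900 * 3.5700)
= 3 * exp(0.3213)
= 3 * 1.3789
= 4.1368

4.1368


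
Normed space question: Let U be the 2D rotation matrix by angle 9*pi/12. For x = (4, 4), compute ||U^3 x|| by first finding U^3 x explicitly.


U is a rotation by theta = 9*pi/12
U^3 = rotation by 3*theta = 27*pi/12 = 3*pi/12 (mod 2*pi)
cos(3*pi/12) = 0.7071, sin(3*pi/12) = 0.7071
U^3 x = (0.7071 * 4 - 0.7071 * 4, 0.7071 * 4 + 0.7071 * 4)
= (0.0000, 5.6569)
||U^3 x|| = sqrt(0.0000^2 + 5.6569^2) = sqrt(32.0000) = 5.6569

5.6569


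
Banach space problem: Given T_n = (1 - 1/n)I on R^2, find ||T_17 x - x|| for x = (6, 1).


T_17 x - x = (1 - 1/17)x - x = -x/17
||x|| = sqrt(37) = 6.0828
||T_17 x - x|| = ||x||/17 = 6.0828/17 = 0.3578

0.3578


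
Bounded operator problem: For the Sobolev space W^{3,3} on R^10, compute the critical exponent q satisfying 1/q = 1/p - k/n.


Using the Sobolev embedding formula: 1/q = 1/p - k/n
1/q = 1/3 - 3/10 = 1/30
q = 1/(1/30) = 30

30.0000


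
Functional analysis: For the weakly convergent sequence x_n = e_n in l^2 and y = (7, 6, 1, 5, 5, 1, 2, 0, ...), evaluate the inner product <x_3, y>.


x_3 = e_3 is the standard basis vector with 1 in position 3.
<x_3, y> = y_3 = 1
As n -> infinity, <x_n, y> -> 0, confirming weak convergence of (x_n) to 0.

1


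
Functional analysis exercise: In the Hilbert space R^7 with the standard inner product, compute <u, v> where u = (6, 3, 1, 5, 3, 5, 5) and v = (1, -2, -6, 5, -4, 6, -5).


Computing the standard inner product <u, v> = sum u_i * v_i
= 6*1 + 3*-2 + 1*-6 + 5*5 + 3*-4 + 5*6 + 5*-5
= 6 + -6 + -6 + 25 + -12 + 30 + -25
= 12

12


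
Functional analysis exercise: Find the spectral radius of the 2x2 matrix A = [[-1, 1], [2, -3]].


For a 2x2 matrix, eigenvalues satisfy lambda^2 - (trace)*lambda + det = 0
trace = -1 + -3 = -4
det = -1*-3 - 1*2 = 1
discriminant = (-4)^2 - 4*(1) = 12
spectral radius = max |eigenvalue| = 3.7321

3.7321


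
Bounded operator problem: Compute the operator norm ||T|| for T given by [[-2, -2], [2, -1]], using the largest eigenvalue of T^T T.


A^T A = [[8, 2], [2, 5]]
trace(A^T A) = 13, det(A^T A) = 36
discriminant = 13^2 - 4*36 = 25
Largest eigenvalue of A^T A = (trace + sqrt(disc))/2 = 9.0000
||T|| = sqrt(9.0000) = 3.0000

3.0000


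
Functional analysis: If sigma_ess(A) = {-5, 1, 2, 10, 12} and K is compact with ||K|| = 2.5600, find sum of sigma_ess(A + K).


By Weyl's theorem, the essential spectrum is invariant under compact perturbations.
sigma_ess(A + K) = sigma_ess(A) = {-5, 1, 2, 10, 12}
Sum = -5 + 1 + 2 + 10 + 12 = 20

20


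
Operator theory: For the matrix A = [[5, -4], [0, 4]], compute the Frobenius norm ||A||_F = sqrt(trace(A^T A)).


||A||_F^2 = sum a_ij^2
= 5^2 + (-4)^2 + 0^2 + 4^2
= 25 + 16 + 0 + 16 = 57
||A||_F = sqrt(57) = 7.5498

7.5498


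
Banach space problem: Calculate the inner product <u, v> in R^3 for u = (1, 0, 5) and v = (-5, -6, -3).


Computing the standard inner product <u, v> = sum u_i * v_i
= 1*-5 + 0*-6 + 5*-3
= -5 + 0 + -15
= -20

-20


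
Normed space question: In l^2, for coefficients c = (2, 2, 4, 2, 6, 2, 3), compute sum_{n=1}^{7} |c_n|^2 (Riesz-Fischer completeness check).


sum |c_n|^2 = 2^2 + 2^2 + 4^2 + 2^2 + 6^2 + 2^2 + 3^2
= 4 + 4 + 16 + 4 + 36 + 4 + 9
= 77

77


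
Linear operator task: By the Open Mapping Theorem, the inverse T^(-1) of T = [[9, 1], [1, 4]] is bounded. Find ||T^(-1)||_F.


det(T) = 9*4 - 1*1 = 35
T^(-1) = (1/35) * [[4, -1], [-1, 9]] = [[0.1143, -0.0286], [-0.0286, 0.2571]]
||T^(-1)||_F^2 = 0.1143^2 + (-0.0286)^2 + (-0.0286)^2 + 0.2571^2 = 0.0808
||T^(-1)||_F = sqrt(0.0808) = 0.2843

0.2843


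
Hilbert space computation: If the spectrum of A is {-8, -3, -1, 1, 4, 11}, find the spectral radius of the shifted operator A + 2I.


Spectrum of A + 2I = {-6, -1, 1, 3, 6, 13}
Spectral radius = max |lambda| over the shifted spectrum
= max(6, 1, 1, 3, 6, 13) = 13

13


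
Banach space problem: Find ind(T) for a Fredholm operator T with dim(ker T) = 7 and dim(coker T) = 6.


The Fredholm index is defined as ind(T) = dim(ker T) - dim(coker T)
= 7 - 6
= 1

1


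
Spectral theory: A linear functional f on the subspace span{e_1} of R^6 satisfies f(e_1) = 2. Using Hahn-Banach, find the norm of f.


The norm of f is given by ||f|| = sup_{||x||=1} |f(x)|.
On span{e_1}, ||e_1|| = 1, so ||f|| = |f(e_1)| / ||e_1||
= |2| / 1 = 2.0000

2.0000


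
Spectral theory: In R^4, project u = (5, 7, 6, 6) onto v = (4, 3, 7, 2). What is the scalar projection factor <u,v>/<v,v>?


Computing <u,v> = 5*4 + 7*3 + 6*7 + 6*2 = 95
Computing <v,v> = 4^2 + 3^2 + 7^2 + 2^2 = 78
Projection coefficient = 95/78 = 1.2179

1.2179


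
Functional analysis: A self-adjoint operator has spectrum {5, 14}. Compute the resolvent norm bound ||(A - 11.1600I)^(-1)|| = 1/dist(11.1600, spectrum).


dist(11.1600, {5, 14}) = min(|11.1600 - 5|, |11.1600 - 14|)
= min(6.1600, 2.8400) = 2.8400
Resolvent bound = 1/2.8400 = 0.3521

0.3521


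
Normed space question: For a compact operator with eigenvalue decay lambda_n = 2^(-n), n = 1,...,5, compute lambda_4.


The eigenvalue formula gives lambda_4 = 1/2^4
= 1/16
= 0.0625

0.0625


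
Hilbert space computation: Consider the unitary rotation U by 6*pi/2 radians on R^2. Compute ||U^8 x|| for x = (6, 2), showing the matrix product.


U is a rotation by theta = 6*pi/2
U^8 = rotation by 8*theta = 48*pi/2 = 0*pi/2 (mod 2*pi)
cos(0*pi/2) = 1.0000, sin(0*pi/2) = 0.0000
U^8 x = (1.0000 * 6 - 0.0000 * 2, 0.0000 * 6 + 1.0000 * 2)
= (6.0000, 2.0000)
||U^8 x|| = sqrt(6.0000^2 + 2.0000^2) = sqrt(40.0000) = 6.3246

6.3246


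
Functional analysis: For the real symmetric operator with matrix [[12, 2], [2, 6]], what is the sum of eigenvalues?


For a self-adjoint (symmetric) matrix, the eigenvalues are real.
The sum of eigenvalues equals the trace of the matrix.
trace = 12 + 6 = 18

18


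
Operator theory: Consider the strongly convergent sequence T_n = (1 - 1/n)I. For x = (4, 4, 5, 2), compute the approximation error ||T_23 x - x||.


T_23 x - x = (1 - 1/23)x - x = -x/23
||x|| = sqrt(61) = 7.8102
||T_23 x - x|| = ||x||/23 = 7.8102/23 = 0.3396

0.3396


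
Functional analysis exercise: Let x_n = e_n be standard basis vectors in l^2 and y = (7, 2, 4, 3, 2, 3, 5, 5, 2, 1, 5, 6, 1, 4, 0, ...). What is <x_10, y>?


x_10 = e_10 is the standard basis vector with 1 in position 10.
<x_10, y> = y_10 = 1
As n -> infinity, <x_n, y> -> 0, confirming weak convergence of (x_n) to 0.

1


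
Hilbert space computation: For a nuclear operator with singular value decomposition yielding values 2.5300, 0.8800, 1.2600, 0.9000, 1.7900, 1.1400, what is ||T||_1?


The nuclear norm is the sum of all singular values.
||T||_1 = 2.5300 + 0.8800 + 1.2600 + 0.9000 + 1.7900 + 1.1400
= 8.5000

8.5000


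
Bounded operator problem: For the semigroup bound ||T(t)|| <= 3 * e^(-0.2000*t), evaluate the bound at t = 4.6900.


||T(4.6900)|| <= 3 * exp(-0.2000 * 4.6900)
= 3 * exp(-0.9380)
= 3 * 0.3914
= 1.1742

1.1742


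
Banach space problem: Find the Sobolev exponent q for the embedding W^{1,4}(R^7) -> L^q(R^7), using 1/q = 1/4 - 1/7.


Using the Sobolev embedding formula: 1/q = 1/p - k/n
1/q = 1/4 - 1/7 = 3/28
q = 1/(3/28) = 28/3 = 9.3333

9.3333


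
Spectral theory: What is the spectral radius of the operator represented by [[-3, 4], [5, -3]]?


For a 2x2 matrix, eigenvalues satisfy lambda^2 - (trace)*lambda + det = 0
trace = -3 + -3 = -6
det = -3*-3 - 4*5 = -11
discriminant = (-6)^2 - 4*(-11) = 80
spectral radius = max |eigenvalue| = 7.4721

7.4721


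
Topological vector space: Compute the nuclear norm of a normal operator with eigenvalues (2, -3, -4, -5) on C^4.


For a normal operator, singular values equal |eigenvalues|.
Trace norm = sum |lambda_i| = 2 + 3 + 4 + 5
= 14

14


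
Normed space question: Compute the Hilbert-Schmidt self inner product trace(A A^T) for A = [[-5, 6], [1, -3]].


trace(A * A^T) = sum of squares of all entries
= (-5)^2 + 6^2 + 1^2 + (-3)^2
= 25 + 36 + 1 + 9
= 71

71


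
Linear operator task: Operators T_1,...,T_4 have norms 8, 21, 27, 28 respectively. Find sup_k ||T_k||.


By the Uniform Boundedness Principle, the supremum of norms is finite.
sup_k ||T_k|| = max(8, 21, 27, 28) = 28

28


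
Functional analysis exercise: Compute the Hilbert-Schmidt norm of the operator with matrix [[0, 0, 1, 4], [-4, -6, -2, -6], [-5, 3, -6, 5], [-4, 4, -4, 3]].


The Hilbert-Schmidt norm is sqrt(sum of squares of all entries).
Sum of squares = 0^2 + 0^2 + 1^2 + 4^2 + (-4)^2 + (-6)^2 + (-2)^2 + (-6)^2 + (-5)^2 + 3^2 + (-6)^2 + 5^2 + (-4)^2 + 4^2 + (-4)^2 + 3^2
= 0 + 0 + 1 + 16 + 16 + 36 + 4 + 36 + 25 + 9 + 36 + 25 + 16 + 16 + 16 + 9 = 261
||T||_HS = sqrt(261) = 16.1555

16.1555


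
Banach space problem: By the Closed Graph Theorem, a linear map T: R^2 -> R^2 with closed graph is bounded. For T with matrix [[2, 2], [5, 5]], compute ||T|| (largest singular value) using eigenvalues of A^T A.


A^T A = [[29, 29], [29, 29]]
trace(A^T A) = 58, det(A^T A) = 0
discriminant = 58^2 - 4*0 = 3364
Largest eigenvalue of A^T A = (trace + sqrt(disc))/2 = 58.0000
||T|| = sqrt(58.0000) = 7.6158

7.6158


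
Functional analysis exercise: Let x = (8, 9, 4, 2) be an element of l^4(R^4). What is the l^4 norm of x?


The l^4 norm = (sum |x_i|^4)^(1/4)
Sum of 4th powers = 4096 + 6561 + 256 + 16 = 10929
||x||_4 = (10929)^(1/4) = 10.2246

10.2246


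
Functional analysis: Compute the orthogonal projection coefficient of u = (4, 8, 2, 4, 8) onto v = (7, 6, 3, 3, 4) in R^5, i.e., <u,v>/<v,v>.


Computing <u,v> = 4*7 + 8*6 + 2*3 + 4*3 + 8*4 = 126
Computing <v,v> = 7^2 + 6^2 + 3^2 + 3^2 + 4^2 = 119
Projection coefficient = 126/119 = 1.0588

1.0588


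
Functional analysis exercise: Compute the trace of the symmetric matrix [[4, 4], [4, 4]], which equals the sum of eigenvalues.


For a self-adjoint (symmetric) matrix, the eigenvalues are real.
The sum of eigenvalues equals the trace of the matrix.
trace = 4 + 4 = 8

8


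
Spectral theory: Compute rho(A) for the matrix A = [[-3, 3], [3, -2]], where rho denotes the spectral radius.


For a 2x2 matrix, eigenvalues satisfy lambda^2 - (trace)*lambda + det = 0
trace = -3 + -2 = -5
det = -3*-2 - 3*3 = -3
discriminant = (-5)^2 - 4*(-3) = 37
spectral radius = max |eigenvalue| = 5.5414

5.5414


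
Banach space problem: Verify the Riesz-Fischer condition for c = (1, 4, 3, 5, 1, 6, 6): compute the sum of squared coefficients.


sum |c_n|^2 = 1^2 + 4^2 + 3^2 + 5^2 + 1^2 + 6^2 + 6^2
= 1 + 16 + 9 + 25 + 1 + 36 + 36
= 124

124


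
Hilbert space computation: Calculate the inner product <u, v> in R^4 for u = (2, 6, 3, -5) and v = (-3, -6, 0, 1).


Computing the standard inner product <u, v> = sum u_i * v_i
= 2*-3 + 6*-6 + 3*0 + -5*1
= -6 + -36 + 0 + -5
= -47

-47


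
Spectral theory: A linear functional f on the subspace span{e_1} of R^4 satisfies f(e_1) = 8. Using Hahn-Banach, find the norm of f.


The norm of f is given by ||f|| = sup_{||x||=1} |f(x)|.
On span{e_1}, ||e_1|| = 1, so ||f|| = |f(e_1)| / ||e_1||
= |8| / 1 = 8.0000

8.0000


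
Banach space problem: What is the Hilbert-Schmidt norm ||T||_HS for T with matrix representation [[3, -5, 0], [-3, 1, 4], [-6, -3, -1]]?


The Hilbert-Schmidt norm is sqrt(sum of squares of all entries).
Sum of squares = 3^2 + (-5)^2 + 0^2 + (-3)^2 + 1^2 + 4^2 + (-6)^2 + (-3)^2 + (-1)^2
= 9 + 25 + 0 + 9 + 1 + 16 + 36 + 9 + 1 = 106
||T||_HS = sqrt(106) = 10.2956

10.2956


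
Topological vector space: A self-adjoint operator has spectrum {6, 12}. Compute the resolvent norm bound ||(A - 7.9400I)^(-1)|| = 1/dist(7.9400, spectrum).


dist(7.9400, {6, 12}) = min(|7.9400 - 6|, |7.9400 - 12|)
= min(1.9400, 4.0600) = 1.9400
Resolvent bound = 1/1.9400 = 0.5155

0.5155


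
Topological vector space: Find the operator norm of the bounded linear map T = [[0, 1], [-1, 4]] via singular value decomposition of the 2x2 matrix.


A^T A = [[1, -4], [-4, 17]]
trace(A^T A) = 18, det(A^T A) = 1
discriminant = 18^2 - 4*1 = 320
Largest eigenvalue of A^T A = (trace + sqrt(disc))/2 = 17.9443
||T|| = sqrt(17.9443) = 4.2361

4.2361


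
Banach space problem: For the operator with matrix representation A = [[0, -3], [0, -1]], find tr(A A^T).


trace(A * A^T) = sum of squares of all entries
= 0^2 + (-3)^2 + 0^2 + (-1)^2
= 0 + 9 + 0 + 1
= 10

10


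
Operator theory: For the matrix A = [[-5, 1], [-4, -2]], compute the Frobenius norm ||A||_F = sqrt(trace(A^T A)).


||A||_F^2 = sum a_ij^2
= (-5)^2 + 1^2 + (-4)^2 + (-2)^2
= 25 + 1 + 16 + 4 = 46
||A||_F = sqrt(46) = 6.7823

6.7823


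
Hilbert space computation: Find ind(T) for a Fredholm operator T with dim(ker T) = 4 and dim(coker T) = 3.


The Fredholm index is defined as ind(T) = dim(ker T) - dim(coker T)
= 4 - 3
= 1

1


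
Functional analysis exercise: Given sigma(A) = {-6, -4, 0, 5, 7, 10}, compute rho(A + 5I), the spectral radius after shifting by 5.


Spectrum of A + 5I = {-1, 1, 5, 10, 12, 15}
Spectral radius = max |lambda| over the shifted spectrum
= max(1, 1, 5, 10, 12, 15) = 15

15


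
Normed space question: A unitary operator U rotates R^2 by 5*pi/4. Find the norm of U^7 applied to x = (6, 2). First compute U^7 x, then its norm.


U is a rotation by theta = 5*pi/4
U^7 = rotation by 7*theta = 35*pi/4 = 3*pi/4 (mod 2*pi)
cos(3*pi/4) = -0.7071, sin(3*pi/4) = 0.7071
U^7 x = (-0.7071 * 6 - 0.7071 * 2, 0.7071 * 6 + -0.7071 * 2)
= (-5.6569, 2.8284)
||U^7 x|| = sqrt((-5.6569)^2 + 2.8284^2) = sqrt(40.0000) = 6.3246

6.3246


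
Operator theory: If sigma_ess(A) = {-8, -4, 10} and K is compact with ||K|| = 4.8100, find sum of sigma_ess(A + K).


By Weyl's theorem, the essential spectrum is invariant under compact perturbations.
sigma_ess(A + K) = sigma_ess(A) = {-8, -4, 10}
Sum = -8 + -4 + 10 = -2

-2


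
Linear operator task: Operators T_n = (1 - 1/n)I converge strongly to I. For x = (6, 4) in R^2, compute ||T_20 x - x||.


T_20 x - x = (1 - 1/20)x - x = -x/20
||x|| = sqrt(52) = 7.2111
||T_20 x - x|| = ||x||/20 = 7.2111/20 = 0.3606

0.3606


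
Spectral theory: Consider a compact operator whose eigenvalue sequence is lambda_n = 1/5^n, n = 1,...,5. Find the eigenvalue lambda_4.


The eigenvalue formula gives lambda_4 = 1/5^4
= 1/625
= 0.0016

0.0016


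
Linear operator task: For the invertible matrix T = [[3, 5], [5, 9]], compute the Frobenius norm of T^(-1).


det(T) = 3*9 - 5*5 = 2
T^(-1) = (1/2) * [[9, -5], [-5, 3]] = [[4.5000, -2.5000], [-2.5000, 1.5000]]
||T^(-1)||_F^2 = 4.5000^2 + (-2.5000)^2 + (-2.5000)^2 + 1.5000^2 = 35.0000
||T^(-1)||_F = sqrt(35.0000) = 5.9161

5.9161


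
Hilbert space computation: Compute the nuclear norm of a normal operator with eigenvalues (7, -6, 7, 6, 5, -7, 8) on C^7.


For a normal operator, singular values equal |eigenvalues|.
Trace norm = sum |lambda_i| = 7 + 6 + 7 + 6 + 5 + 7 + 8
= 46

46


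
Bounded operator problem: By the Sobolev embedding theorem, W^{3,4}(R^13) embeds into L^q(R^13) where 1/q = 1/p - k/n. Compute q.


Using the Sobolev embedding formula: 1/q = 1/p - k/n
1/q = 1/4 - 3/13 = 1/52
q = 1/(1/52) = 52

52.0000


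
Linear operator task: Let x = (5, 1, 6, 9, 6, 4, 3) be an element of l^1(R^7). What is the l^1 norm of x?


The l^1 norm equals the sum of absolute values of all components.
||x||_1 = 5 + 1 + 6 + 9 + 6 + 4 + 3
= 34

34.0000


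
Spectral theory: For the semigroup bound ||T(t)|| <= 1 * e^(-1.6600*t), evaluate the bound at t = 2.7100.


||T(2.7100)|| <= 1 * exp(-1.6600 * 2.7100)
= 1 * exp(-4.4986)
= 1 * 0.0111
= 0.0111

0.0111


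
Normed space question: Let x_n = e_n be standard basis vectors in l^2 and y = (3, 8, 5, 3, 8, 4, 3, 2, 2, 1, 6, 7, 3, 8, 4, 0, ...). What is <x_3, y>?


x_3 = e_3 is the standard basis vector with 1 in position 3.
<x_3, y> = y_3 = 5
As n -> infinity, <x_n, y> -> 0, confirming weak convergence of (x_n) to 0.

5


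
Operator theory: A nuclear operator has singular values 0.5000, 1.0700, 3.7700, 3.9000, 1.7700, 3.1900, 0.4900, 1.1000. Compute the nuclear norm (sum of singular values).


The nuclear norm is the sum of all singular values.
||T||_1 = 0.5000 + 1.0700 + 3.7700 + 3.9000 + 1.7700 + 3.1900 + 0.4900 + 1.1000
= 15.7900

15.7900


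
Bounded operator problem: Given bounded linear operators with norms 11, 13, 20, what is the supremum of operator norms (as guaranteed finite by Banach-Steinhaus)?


By the Uniform Boundedness Principle, the supremum of norms is finite.
sup_k ||T_k|| = max(11, 13, 20) = 20

20


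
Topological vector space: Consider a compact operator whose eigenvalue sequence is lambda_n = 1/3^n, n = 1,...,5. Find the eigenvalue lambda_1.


The eigenvalue formula gives lambda_1 = 1/3^1
= 1/3
= 0.3333

0.3333


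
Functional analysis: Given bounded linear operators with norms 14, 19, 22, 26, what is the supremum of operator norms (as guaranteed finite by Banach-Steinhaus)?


By the Uniform Boundedness Principle, the supremum of norms is finite.
sup_k ||T_k|| = max(14, 19, 22, 26) = 26

26


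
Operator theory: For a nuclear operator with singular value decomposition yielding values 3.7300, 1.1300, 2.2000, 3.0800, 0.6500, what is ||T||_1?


The nuclear norm is the sum of all singular values.
||T||_1 = 3.7300 + 1.1300 + 2.2000 + 3.0800 + 0.6500
= 10.7900

10.7900


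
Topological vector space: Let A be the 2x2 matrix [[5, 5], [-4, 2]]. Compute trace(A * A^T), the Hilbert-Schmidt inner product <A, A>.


trace(A * A^T) = sum of squares of all entries
= 5^2 + 5^2 + (-4)^2 + 2^2
= 25 + 25 + 16 + 4
= 70

70


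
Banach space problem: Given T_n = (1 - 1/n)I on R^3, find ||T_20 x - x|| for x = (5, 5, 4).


T_20 x - x = (1 - 1/20)x - x = -x/20
||x|| = sqrt(66) = 8.1240
||T_20 x - x|| = ||x||/20 = 8.1240/20 = 0.4062

0.4062


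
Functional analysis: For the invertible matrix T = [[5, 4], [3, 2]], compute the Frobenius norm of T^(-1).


det(T) = 5*2 - 4*3 = -2
T^(-1) = (1/-2) * [[2, -4], [-3, 5]] = [[-1.0000, 2.0000], [1.5000, -2.5000]]
||T^(-1)||_F^2 = (-1.0000)^2 + 2.0000^2 + 1.5000^2 + (-2.5000)^2 = 13.5000
||T^(-1)||_F = sqrt(13.5000) = 3.6742

3.6742


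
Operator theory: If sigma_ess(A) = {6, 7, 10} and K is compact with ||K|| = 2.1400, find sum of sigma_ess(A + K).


By Weyl's theorem, the essential spectrum is invariant under compact perturbations.
sigma_ess(A + K) = sigma_ess(A) = {6, 7, 10}
Sum = 6 + 7 + 10 = 23

23


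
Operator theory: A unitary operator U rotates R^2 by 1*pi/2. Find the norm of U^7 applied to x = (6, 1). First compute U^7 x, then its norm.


U is a rotation by theta = 1*pi/2
U^7 = rotation by 7*theta = 7*pi/2 = 3*pi/2 (mod 2*pi)
cos(3*pi/2) = 0.0000, sin(3*pi/2) = -1.0000
U^7 x = (0.0000 * 6 - -1.0000 * 1, -1.0000 * 6 + 0.0000 * 1)
= (1.0000, -6.0000)
||U^7 x|| = sqrt(1.0000^2 + (-6.0000)^2) = sqrt(37.0000) = 6.0828

6.0828


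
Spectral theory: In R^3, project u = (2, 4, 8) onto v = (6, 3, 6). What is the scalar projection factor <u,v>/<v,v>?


Computing <u,v> = 2*6 + 4*3 + 8*6 = 72
Computing <v,v> = 6^2 + 3^2 + 6^2 = 81
Projection coefficient = 72/81 = 0.8889

0.8889


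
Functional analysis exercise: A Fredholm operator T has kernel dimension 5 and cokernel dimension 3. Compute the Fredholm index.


The Fredholm index is defined as ind(T) = dim(ker T) - dim(coker T)
= 5 - 3
= 2

2


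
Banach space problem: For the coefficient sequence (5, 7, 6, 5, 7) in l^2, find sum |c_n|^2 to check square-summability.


sum |c_n|^2 = 5^2 + 7^2 + 6^2 + 5^2 + 7^2
= 25 + 49 + 36 + 25 + 49
= 184

184


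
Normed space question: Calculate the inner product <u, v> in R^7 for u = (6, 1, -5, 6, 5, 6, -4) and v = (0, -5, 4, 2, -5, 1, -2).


Computing the standard inner product <u, v> = sum u_i * v_i
= 6*0 + 1*-5 + -5*4 + 6*2 + 5*-5 + 6*1 + -4*-2
= 0 + -5 + -20 + 12 + -25 + 6 + 8
= -24

-24


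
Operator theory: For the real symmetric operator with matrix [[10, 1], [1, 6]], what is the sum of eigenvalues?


For a self-adjoint (symmetric) matrix, the eigenvalues are real.
The sum of eigenvalues equals the trace of the matrix.
trace = 10 + 6 = 16

16


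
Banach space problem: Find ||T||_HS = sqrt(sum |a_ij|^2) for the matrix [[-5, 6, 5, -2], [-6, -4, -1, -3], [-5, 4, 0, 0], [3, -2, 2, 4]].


The Hilbert-Schmidt norm is sqrt(sum of squares of all entries).
Sum of squares = (-5)^2 + 6^2 + 5^2 + (-2)^2 + (-6)^2 + (-4)^2 + (-1)^2 + (-3)^2 + (-5)^2 + 4^2 + 0^2 + 0^2 + 3^2 + (-2)^2 + 2^2 + 4^2
= 25 + 36 + 25 + 4 + 36 + 16 + 1 + 9 + 25 + 16 + 0 + 0 + 9 + 4 + 4 + 16 = 226
||T||_HS = sqrt(226) = 15.0333

15.0333


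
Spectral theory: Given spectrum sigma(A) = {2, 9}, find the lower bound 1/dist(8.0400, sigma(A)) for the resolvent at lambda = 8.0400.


dist(8.0400, {2, 9}) = min(|8.0400 - 2|, |8.0400 - 9|)
= min(6.0400, 0.9600) = 0.9600
Resolvent bound = 1/0.9600 = 1.0417

1.0417


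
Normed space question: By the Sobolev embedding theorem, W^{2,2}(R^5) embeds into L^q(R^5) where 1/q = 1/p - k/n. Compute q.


Using the Sobolev embedding formula: 1/q = 1/p - k/n
1/q = 1/2 - 2/5 = 1/10
q = 1/(1/10) = 10

10.0000


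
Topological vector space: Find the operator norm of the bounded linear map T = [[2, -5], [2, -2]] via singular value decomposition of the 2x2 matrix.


A^T A = [[8, -14], [-14, 29]]
trace(A^T A) = 37, det(A^T A) = 36
discriminant = 37^2 - 4*36 = 1225
Largest eigenvalue of A^T A = (trace + sqrt(disc))/2 = 36.0000
||T|| = sqrt(36.0000) = 6.0000

6.0000


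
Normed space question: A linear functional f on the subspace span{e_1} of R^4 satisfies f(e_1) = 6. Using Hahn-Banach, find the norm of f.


The norm of f is given by ||f|| = sup_{||x||=1} |f(x)|.
On span{e_1}, ||e_1|| = 1, so ||f|| = |f(e_1)| / ||e_1||
= |6| / 1 = 6.0000

6.0000


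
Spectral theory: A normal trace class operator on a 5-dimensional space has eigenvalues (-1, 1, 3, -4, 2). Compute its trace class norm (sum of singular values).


For a normal operator, singular values equal |eigenvalues|.
Trace norm = sum |lambda_i| = 1 + 1 + 3 + 4 + 2
= 11

11


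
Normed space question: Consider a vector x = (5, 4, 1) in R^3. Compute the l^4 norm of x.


The l^4 norm = (sum |x_i|^4)^(1/4)
Sum of 4th powers = 625 + 256 + 1 = 882
||x||_4 = (882)^(1/4) = 5.4496

5.4496


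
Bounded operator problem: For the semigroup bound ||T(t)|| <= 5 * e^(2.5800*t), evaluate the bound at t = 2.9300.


||T(2.9300)|| <= 5 * exp(2.5800 * 2.9300)
= 5 * exp(7.5594)
= 5 * 1918.6940
= 9593.4698

9593.4698


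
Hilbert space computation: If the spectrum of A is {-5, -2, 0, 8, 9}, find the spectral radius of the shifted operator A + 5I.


Spectrum of A + 5I = {0, 3, 5, 13, 14}
Spectral radius = max |lambda| over the shifted spectrum
= max(0, 3, 5, 13, 14) = 14

14


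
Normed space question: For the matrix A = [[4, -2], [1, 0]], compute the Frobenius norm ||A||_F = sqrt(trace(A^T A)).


||A||_F^2 = sum a_ij^2
= 4^2 + (-2)^2 + 1^2 + 0^2
= 16 + 4 + 1 + 0 = 21
||A||_F = sqrt(21) = 4.5826

4.5826


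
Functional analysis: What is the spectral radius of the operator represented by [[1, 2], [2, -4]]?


For a 2x2 matrix, eigenvalues satisfy lambda^2 - (trace)*lambda + det = 0
trace = 1 + -4 = -3
det = 1*-4 - 2*2 = -8
discriminant = (-3)^2 - 4*(-8) = 41
spectral radius = max |eigenvalue| = 4.7016

4.7016


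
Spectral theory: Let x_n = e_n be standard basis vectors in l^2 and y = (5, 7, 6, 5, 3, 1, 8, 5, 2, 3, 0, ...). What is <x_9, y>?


x_9 = e_9 is the standard basis vector with 1 in position 9.
<x_9, y> = y_9 = 2
As n -> infinity, <x_n, y> -> 0, confirming weak convergence of (x_n) to 0.

2


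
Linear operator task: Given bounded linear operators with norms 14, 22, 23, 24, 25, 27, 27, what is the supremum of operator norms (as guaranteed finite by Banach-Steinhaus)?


By the Uniform Boundedness Principle, the supremum of norms is finite.
sup_k ||T_k|| = max(14, 22, 23, 24, 25, 27, 27) = 27

27


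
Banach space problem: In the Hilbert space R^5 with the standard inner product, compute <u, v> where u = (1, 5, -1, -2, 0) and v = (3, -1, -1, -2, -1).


Computing the standard inner product <u, v> = sum u_i * v_i
= 1*3 + 5*-1 + -1*-1 + -2*-2 + 0*-1
= 3 + -5 + 1 + 4 + 0
= 3

3
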